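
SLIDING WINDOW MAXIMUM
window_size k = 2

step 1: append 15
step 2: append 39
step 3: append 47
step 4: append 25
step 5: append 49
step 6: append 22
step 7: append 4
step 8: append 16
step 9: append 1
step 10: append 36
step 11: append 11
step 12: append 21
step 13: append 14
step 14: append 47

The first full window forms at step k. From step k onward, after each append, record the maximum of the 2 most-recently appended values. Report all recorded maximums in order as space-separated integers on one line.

Answer: 39 47 47 49 49 22 16 16 36 36 21 21 47

Derivation:
step 1: append 15 -> window=[15] (not full yet)
step 2: append 39 -> window=[15, 39] -> max=39
step 3: append 47 -> window=[39, 47] -> max=47
step 4: append 25 -> window=[47, 25] -> max=47
step 5: append 49 -> window=[25, 49] -> max=49
step 6: append 22 -> window=[49, 22] -> max=49
step 7: append 4 -> window=[22, 4] -> max=22
step 8: append 16 -> window=[4, 16] -> max=16
step 9: append 1 -> window=[16, 1] -> max=16
step 10: append 36 -> window=[1, 36] -> max=36
step 11: append 11 -> window=[36, 11] -> max=36
step 12: append 21 -> window=[11, 21] -> max=21
step 13: append 14 -> window=[21, 14] -> max=21
step 14: append 47 -> window=[14, 47] -> max=47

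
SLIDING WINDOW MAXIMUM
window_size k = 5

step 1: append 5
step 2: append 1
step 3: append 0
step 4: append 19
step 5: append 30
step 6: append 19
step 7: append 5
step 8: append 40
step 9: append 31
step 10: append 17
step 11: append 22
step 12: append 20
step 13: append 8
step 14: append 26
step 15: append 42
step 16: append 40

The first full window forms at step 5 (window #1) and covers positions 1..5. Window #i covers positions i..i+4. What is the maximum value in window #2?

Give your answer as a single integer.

step 1: append 5 -> window=[5] (not full yet)
step 2: append 1 -> window=[5, 1] (not full yet)
step 3: append 0 -> window=[5, 1, 0] (not full yet)
step 4: append 19 -> window=[5, 1, 0, 19] (not full yet)
step 5: append 30 -> window=[5, 1, 0, 19, 30] -> max=30
step 6: append 19 -> window=[1, 0, 19, 30, 19] -> max=30
Window #2 max = 30

Answer: 30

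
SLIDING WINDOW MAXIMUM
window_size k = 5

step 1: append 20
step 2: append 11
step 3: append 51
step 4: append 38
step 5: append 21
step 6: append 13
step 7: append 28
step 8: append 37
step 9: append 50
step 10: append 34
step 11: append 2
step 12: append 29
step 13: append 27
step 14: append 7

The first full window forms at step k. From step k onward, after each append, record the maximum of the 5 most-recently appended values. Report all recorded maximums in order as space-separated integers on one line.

Answer: 51 51 51 38 50 50 50 50 50 34

Derivation:
step 1: append 20 -> window=[20] (not full yet)
step 2: append 11 -> window=[20, 11] (not full yet)
step 3: append 51 -> window=[20, 11, 51] (not full yet)
step 4: append 38 -> window=[20, 11, 51, 38] (not full yet)
step 5: append 21 -> window=[20, 11, 51, 38, 21] -> max=51
step 6: append 13 -> window=[11, 51, 38, 21, 13] -> max=51
step 7: append 28 -> window=[51, 38, 21, 13, 28] -> max=51
step 8: append 37 -> window=[38, 21, 13, 28, 37] -> max=38
step 9: append 50 -> window=[21, 13, 28, 37, 50] -> max=50
step 10: append 34 -> window=[13, 28, 37, 50, 34] -> max=50
step 11: append 2 -> window=[28, 37, 50, 34, 2] -> max=50
step 12: append 29 -> window=[37, 50, 34, 2, 29] -> max=50
step 13: append 27 -> window=[50, 34, 2, 29, 27] -> max=50
step 14: append 7 -> window=[34, 2, 29, 27, 7] -> max=34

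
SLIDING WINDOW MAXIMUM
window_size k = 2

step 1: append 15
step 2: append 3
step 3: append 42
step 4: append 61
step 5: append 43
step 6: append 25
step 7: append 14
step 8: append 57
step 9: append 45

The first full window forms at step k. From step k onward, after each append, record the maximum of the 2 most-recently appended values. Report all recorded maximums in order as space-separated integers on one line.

step 1: append 15 -> window=[15] (not full yet)
step 2: append 3 -> window=[15, 3] -> max=15
step 3: append 42 -> window=[3, 42] -> max=42
step 4: append 61 -> window=[42, 61] -> max=61
step 5: append 43 -> window=[61, 43] -> max=61
step 6: append 25 -> window=[43, 25] -> max=43
step 7: append 14 -> window=[25, 14] -> max=25
step 8: append 57 -> window=[14, 57] -> max=57
step 9: append 45 -> window=[57, 45] -> max=57

Answer: 15 42 61 61 43 25 57 57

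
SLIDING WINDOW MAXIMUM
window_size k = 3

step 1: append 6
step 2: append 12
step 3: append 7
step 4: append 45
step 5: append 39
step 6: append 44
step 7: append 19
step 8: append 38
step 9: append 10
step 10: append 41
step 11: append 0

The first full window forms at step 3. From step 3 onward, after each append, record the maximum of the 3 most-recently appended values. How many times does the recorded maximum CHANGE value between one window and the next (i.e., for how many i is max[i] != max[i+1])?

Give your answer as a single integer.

Answer: 4

Derivation:
step 1: append 6 -> window=[6] (not full yet)
step 2: append 12 -> window=[6, 12] (not full yet)
step 3: append 7 -> window=[6, 12, 7] -> max=12
step 4: append 45 -> window=[12, 7, 45] -> max=45
step 5: append 39 -> window=[7, 45, 39] -> max=45
step 6: append 44 -> window=[45, 39, 44] -> max=45
step 7: append 19 -> window=[39, 44, 19] -> max=44
step 8: append 38 -> window=[44, 19, 38] -> max=44
step 9: append 10 -> window=[19, 38, 10] -> max=38
step 10: append 41 -> window=[38, 10, 41] -> max=41
step 11: append 0 -> window=[10, 41, 0] -> max=41
Recorded maximums: 12 45 45 45 44 44 38 41 41
Changes between consecutive maximums: 4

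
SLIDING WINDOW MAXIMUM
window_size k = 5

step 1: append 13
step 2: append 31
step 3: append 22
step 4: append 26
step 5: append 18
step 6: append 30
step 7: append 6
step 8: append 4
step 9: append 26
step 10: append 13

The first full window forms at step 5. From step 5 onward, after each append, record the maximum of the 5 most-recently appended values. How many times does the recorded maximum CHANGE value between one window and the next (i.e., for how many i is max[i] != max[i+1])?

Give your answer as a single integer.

step 1: append 13 -> window=[13] (not full yet)
step 2: append 31 -> window=[13, 31] (not full yet)
step 3: append 22 -> window=[13, 31, 22] (not full yet)
step 4: append 26 -> window=[13, 31, 22, 26] (not full yet)
step 5: append 18 -> window=[13, 31, 22, 26, 18] -> max=31
step 6: append 30 -> window=[31, 22, 26, 18, 30] -> max=31
step 7: append 6 -> window=[22, 26, 18, 30, 6] -> max=30
step 8: append 4 -> window=[26, 18, 30, 6, 4] -> max=30
step 9: append 26 -> window=[18, 30, 6, 4, 26] -> max=30
step 10: append 13 -> window=[30, 6, 4, 26, 13] -> max=30
Recorded maximums: 31 31 30 30 30 30
Changes between consecutive maximums: 1

Answer: 1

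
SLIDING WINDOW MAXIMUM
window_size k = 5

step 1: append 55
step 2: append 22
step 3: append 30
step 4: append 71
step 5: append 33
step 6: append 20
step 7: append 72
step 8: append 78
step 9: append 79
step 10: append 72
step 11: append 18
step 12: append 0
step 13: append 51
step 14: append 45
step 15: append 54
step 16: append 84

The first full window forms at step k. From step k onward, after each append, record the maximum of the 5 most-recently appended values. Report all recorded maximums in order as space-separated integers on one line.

Answer: 71 71 72 78 79 79 79 79 79 72 54 84

Derivation:
step 1: append 55 -> window=[55] (not full yet)
step 2: append 22 -> window=[55, 22] (not full yet)
step 3: append 30 -> window=[55, 22, 30] (not full yet)
step 4: append 71 -> window=[55, 22, 30, 71] (not full yet)
step 5: append 33 -> window=[55, 22, 30, 71, 33] -> max=71
step 6: append 20 -> window=[22, 30, 71, 33, 20] -> max=71
step 7: append 72 -> window=[30, 71, 33, 20, 72] -> max=72
step 8: append 78 -> window=[71, 33, 20, 72, 78] -> max=78
step 9: append 79 -> window=[33, 20, 72, 78, 79] -> max=79
step 10: append 72 -> window=[20, 72, 78, 79, 72] -> max=79
step 11: append 18 -> window=[72, 78, 79, 72, 18] -> max=79
step 12: append 0 -> window=[78, 79, 72, 18, 0] -> max=79
step 13: append 51 -> window=[79, 72, 18, 0, 51] -> max=79
step 14: append 45 -> window=[72, 18, 0, 51, 45] -> max=72
step 15: append 54 -> window=[18, 0, 51, 45, 54] -> max=54
step 16: append 84 -> window=[0, 51, 45, 54, 84] -> max=84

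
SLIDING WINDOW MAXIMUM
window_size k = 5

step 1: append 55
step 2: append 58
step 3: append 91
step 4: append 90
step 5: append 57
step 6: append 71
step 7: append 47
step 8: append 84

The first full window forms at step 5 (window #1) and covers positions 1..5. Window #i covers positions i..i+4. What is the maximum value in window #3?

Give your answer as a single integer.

step 1: append 55 -> window=[55] (not full yet)
step 2: append 58 -> window=[55, 58] (not full yet)
step 3: append 91 -> window=[55, 58, 91] (not full yet)
step 4: append 90 -> window=[55, 58, 91, 90] (not full yet)
step 5: append 57 -> window=[55, 58, 91, 90, 57] -> max=91
step 6: append 71 -> window=[58, 91, 90, 57, 71] -> max=91
step 7: append 47 -> window=[91, 90, 57, 71, 47] -> max=91
Window #3 max = 91

Answer: 91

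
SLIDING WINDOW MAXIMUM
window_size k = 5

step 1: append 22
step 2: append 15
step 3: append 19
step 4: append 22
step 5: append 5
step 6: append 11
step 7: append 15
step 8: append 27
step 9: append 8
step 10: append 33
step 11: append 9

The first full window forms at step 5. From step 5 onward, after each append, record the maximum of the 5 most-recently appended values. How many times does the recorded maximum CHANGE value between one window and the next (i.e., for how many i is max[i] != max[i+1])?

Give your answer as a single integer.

step 1: append 22 -> window=[22] (not full yet)
step 2: append 15 -> window=[22, 15] (not full yet)
step 3: append 19 -> window=[22, 15, 19] (not full yet)
step 4: append 22 -> window=[22, 15, 19, 22] (not full yet)
step 5: append 5 -> window=[22, 15, 19, 22, 5] -> max=22
step 6: append 11 -> window=[15, 19, 22, 5, 11] -> max=22
step 7: append 15 -> window=[19, 22, 5, 11, 15] -> max=22
step 8: append 27 -> window=[22, 5, 11, 15, 27] -> max=27
step 9: append 8 -> window=[5, 11, 15, 27, 8] -> max=27
step 10: append 33 -> window=[11, 15, 27, 8, 33] -> max=33
step 11: append 9 -> window=[15, 27, 8, 33, 9] -> max=33
Recorded maximums: 22 22 22 27 27 33 33
Changes between consecutive maximums: 2

Answer: 2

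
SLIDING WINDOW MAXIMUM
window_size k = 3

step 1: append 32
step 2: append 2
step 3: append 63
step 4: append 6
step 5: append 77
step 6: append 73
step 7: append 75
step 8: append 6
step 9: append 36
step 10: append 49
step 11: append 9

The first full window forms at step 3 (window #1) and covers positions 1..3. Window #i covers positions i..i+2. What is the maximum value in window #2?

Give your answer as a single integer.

step 1: append 32 -> window=[32] (not full yet)
step 2: append 2 -> window=[32, 2] (not full yet)
step 3: append 63 -> window=[32, 2, 63] -> max=63
step 4: append 6 -> window=[2, 63, 6] -> max=63
Window #2 max = 63

Answer: 63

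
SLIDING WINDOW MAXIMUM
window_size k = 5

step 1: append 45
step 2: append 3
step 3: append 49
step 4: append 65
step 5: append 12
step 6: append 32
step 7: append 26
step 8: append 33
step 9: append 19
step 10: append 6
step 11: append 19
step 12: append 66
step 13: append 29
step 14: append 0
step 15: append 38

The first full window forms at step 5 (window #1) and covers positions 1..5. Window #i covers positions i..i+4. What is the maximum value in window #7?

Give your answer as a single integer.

Answer: 33

Derivation:
step 1: append 45 -> window=[45] (not full yet)
step 2: append 3 -> window=[45, 3] (not full yet)
step 3: append 49 -> window=[45, 3, 49] (not full yet)
step 4: append 65 -> window=[45, 3, 49, 65] (not full yet)
step 5: append 12 -> window=[45, 3, 49, 65, 12] -> max=65
step 6: append 32 -> window=[3, 49, 65, 12, 32] -> max=65
step 7: append 26 -> window=[49, 65, 12, 32, 26] -> max=65
step 8: append 33 -> window=[65, 12, 32, 26, 33] -> max=65
step 9: append 19 -> window=[12, 32, 26, 33, 19] -> max=33
step 10: append 6 -> window=[32, 26, 33, 19, 6] -> max=33
step 11: append 19 -> window=[26, 33, 19, 6, 19] -> max=33
Window #7 max = 33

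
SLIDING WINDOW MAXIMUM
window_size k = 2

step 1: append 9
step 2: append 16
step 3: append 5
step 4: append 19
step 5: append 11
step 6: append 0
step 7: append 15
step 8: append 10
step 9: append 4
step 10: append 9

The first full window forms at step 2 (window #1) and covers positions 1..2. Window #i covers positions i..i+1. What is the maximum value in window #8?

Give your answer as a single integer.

step 1: append 9 -> window=[9] (not full yet)
step 2: append 16 -> window=[9, 16] -> max=16
step 3: append 5 -> window=[16, 5] -> max=16
step 4: append 19 -> window=[5, 19] -> max=19
step 5: append 11 -> window=[19, 11] -> max=19
step 6: append 0 -> window=[11, 0] -> max=11
step 7: append 15 -> window=[0, 15] -> max=15
step 8: append 10 -> window=[15, 10] -> max=15
step 9: append 4 -> window=[10, 4] -> max=10
Window #8 max = 10

Answer: 10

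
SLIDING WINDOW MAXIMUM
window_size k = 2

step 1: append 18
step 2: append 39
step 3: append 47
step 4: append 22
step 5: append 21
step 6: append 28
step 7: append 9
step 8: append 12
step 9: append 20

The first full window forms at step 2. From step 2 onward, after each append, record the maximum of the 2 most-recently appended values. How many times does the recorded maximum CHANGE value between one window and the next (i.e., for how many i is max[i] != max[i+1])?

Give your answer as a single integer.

step 1: append 18 -> window=[18] (not full yet)
step 2: append 39 -> window=[18, 39] -> max=39
step 3: append 47 -> window=[39, 47] -> max=47
step 4: append 22 -> window=[47, 22] -> max=47
step 5: append 21 -> window=[22, 21] -> max=22
step 6: append 28 -> window=[21, 28] -> max=28
step 7: append 9 -> window=[28, 9] -> max=28
step 8: append 12 -> window=[9, 12] -> max=12
step 9: append 20 -> window=[12, 20] -> max=20
Recorded maximums: 39 47 47 22 28 28 12 20
Changes between consecutive maximums: 5

Answer: 5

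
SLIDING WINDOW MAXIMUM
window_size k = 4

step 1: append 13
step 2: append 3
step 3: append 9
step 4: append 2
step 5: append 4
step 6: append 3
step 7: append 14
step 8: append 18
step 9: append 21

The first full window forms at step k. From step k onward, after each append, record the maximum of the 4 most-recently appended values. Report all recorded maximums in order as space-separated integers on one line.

Answer: 13 9 9 14 18 21

Derivation:
step 1: append 13 -> window=[13] (not full yet)
step 2: append 3 -> window=[13, 3] (not full yet)
step 3: append 9 -> window=[13, 3, 9] (not full yet)
step 4: append 2 -> window=[13, 3, 9, 2] -> max=13
step 5: append 4 -> window=[3, 9, 2, 4] -> max=9
step 6: append 3 -> window=[9, 2, 4, 3] -> max=9
step 7: append 14 -> window=[2, 4, 3, 14] -> max=14
step 8: append 18 -> window=[4, 3, 14, 18] -> max=18
step 9: append 21 -> window=[3, 14, 18, 21] -> max=21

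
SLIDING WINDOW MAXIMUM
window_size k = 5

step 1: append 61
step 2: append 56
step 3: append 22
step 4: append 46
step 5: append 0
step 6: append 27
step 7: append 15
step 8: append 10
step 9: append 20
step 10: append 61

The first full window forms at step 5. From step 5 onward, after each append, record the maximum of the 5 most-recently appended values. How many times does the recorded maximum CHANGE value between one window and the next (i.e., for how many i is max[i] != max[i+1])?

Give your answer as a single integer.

Answer: 4

Derivation:
step 1: append 61 -> window=[61] (not full yet)
step 2: append 56 -> window=[61, 56] (not full yet)
step 3: append 22 -> window=[61, 56, 22] (not full yet)
step 4: append 46 -> window=[61, 56, 22, 46] (not full yet)
step 5: append 0 -> window=[61, 56, 22, 46, 0] -> max=61
step 6: append 27 -> window=[56, 22, 46, 0, 27] -> max=56
step 7: append 15 -> window=[22, 46, 0, 27, 15] -> max=46
step 8: append 10 -> window=[46, 0, 27, 15, 10] -> max=46
step 9: append 20 -> window=[0, 27, 15, 10, 20] -> max=27
step 10: append 61 -> window=[27, 15, 10, 20, 61] -> max=61
Recorded maximums: 61 56 46 46 27 61
Changes between consecutive maximums: 4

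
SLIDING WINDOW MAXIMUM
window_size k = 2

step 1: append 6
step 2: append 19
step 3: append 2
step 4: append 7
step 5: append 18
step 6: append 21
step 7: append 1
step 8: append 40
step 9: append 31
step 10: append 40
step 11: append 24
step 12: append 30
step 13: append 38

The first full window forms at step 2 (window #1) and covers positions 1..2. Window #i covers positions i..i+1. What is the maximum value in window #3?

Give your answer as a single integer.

Answer: 7

Derivation:
step 1: append 6 -> window=[6] (not full yet)
step 2: append 19 -> window=[6, 19] -> max=19
step 3: append 2 -> window=[19, 2] -> max=19
step 4: append 7 -> window=[2, 7] -> max=7
Window #3 max = 7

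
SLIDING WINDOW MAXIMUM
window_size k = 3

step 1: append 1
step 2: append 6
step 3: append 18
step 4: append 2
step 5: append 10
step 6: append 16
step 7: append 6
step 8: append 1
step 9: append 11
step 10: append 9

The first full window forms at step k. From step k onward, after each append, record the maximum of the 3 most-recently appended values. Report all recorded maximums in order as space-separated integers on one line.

step 1: append 1 -> window=[1] (not full yet)
step 2: append 6 -> window=[1, 6] (not full yet)
step 3: append 18 -> window=[1, 6, 18] -> max=18
step 4: append 2 -> window=[6, 18, 2] -> max=18
step 5: append 10 -> window=[18, 2, 10] -> max=18
step 6: append 16 -> window=[2, 10, 16] -> max=16
step 7: append 6 -> window=[10, 16, 6] -> max=16
step 8: append 1 -> window=[16, 6, 1] -> max=16
step 9: append 11 -> window=[6, 1, 11] -> max=11
step 10: append 9 -> window=[1, 11, 9] -> max=11

Answer: 18 18 18 16 16 16 11 11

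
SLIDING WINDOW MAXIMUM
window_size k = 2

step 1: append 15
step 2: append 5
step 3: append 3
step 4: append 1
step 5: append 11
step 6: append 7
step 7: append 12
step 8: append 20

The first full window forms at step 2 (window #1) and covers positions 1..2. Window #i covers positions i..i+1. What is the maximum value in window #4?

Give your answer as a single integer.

Answer: 11

Derivation:
step 1: append 15 -> window=[15] (not full yet)
step 2: append 5 -> window=[15, 5] -> max=15
step 3: append 3 -> window=[5, 3] -> max=5
step 4: append 1 -> window=[3, 1] -> max=3
step 5: append 11 -> window=[1, 11] -> max=11
Window #4 max = 11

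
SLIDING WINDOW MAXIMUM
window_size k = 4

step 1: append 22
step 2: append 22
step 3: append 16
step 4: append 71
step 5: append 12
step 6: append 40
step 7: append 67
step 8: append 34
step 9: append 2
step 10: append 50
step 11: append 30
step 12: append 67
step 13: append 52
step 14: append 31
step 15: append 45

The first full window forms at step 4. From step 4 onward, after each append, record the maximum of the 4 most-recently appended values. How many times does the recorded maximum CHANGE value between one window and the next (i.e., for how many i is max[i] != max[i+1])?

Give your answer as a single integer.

Answer: 3

Derivation:
step 1: append 22 -> window=[22] (not full yet)
step 2: append 22 -> window=[22, 22] (not full yet)
step 3: append 16 -> window=[22, 22, 16] (not full yet)
step 4: append 71 -> window=[22, 22, 16, 71] -> max=71
step 5: append 12 -> window=[22, 16, 71, 12] -> max=71
step 6: append 40 -> window=[16, 71, 12, 40] -> max=71
step 7: append 67 -> window=[71, 12, 40, 67] -> max=71
step 8: append 34 -> window=[12, 40, 67, 34] -> max=67
step 9: append 2 -> window=[40, 67, 34, 2] -> max=67
step 10: append 50 -> window=[67, 34, 2, 50] -> max=67
step 11: append 30 -> window=[34, 2, 50, 30] -> max=50
step 12: append 67 -> window=[2, 50, 30, 67] -> max=67
step 13: append 52 -> window=[50, 30, 67, 52] -> max=67
step 14: append 31 -> window=[30, 67, 52, 31] -> max=67
step 15: append 45 -> window=[67, 52, 31, 45] -> max=67
Recorded maximums: 71 71 71 71 67 67 67 50 67 67 67 67
Changes between consecutive maximums: 3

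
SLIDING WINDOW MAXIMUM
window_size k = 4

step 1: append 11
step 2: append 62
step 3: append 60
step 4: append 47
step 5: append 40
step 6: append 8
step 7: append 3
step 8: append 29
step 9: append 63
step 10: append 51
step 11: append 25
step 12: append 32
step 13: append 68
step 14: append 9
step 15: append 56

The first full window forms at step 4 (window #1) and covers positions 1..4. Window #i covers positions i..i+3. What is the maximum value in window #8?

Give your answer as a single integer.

step 1: append 11 -> window=[11] (not full yet)
step 2: append 62 -> window=[11, 62] (not full yet)
step 3: append 60 -> window=[11, 62, 60] (not full yet)
step 4: append 47 -> window=[11, 62, 60, 47] -> max=62
step 5: append 40 -> window=[62, 60, 47, 40] -> max=62
step 6: append 8 -> window=[60, 47, 40, 8] -> max=60
step 7: append 3 -> window=[47, 40, 8, 3] -> max=47
step 8: append 29 -> window=[40, 8, 3, 29] -> max=40
step 9: append 63 -> window=[8, 3, 29, 63] -> max=63
step 10: append 51 -> window=[3, 29, 63, 51] -> max=63
step 11: append 25 -> window=[29, 63, 51, 25] -> max=63
Window #8 max = 63

Answer: 63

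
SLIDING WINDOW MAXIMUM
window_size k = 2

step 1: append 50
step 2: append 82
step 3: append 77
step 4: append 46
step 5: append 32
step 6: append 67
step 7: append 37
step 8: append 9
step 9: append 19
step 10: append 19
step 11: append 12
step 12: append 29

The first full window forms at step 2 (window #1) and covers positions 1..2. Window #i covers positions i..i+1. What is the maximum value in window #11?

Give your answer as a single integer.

step 1: append 50 -> window=[50] (not full yet)
step 2: append 82 -> window=[50, 82] -> max=82
step 3: append 77 -> window=[82, 77] -> max=82
step 4: append 46 -> window=[77, 46] -> max=77
step 5: append 32 -> window=[46, 32] -> max=46
step 6: append 67 -> window=[32, 67] -> max=67
step 7: append 37 -> window=[67, 37] -> max=67
step 8: append 9 -> window=[37, 9] -> max=37
step 9: append 19 -> window=[9, 19] -> max=19
step 10: append 19 -> window=[19, 19] -> max=19
step 11: append 12 -> window=[19, 12] -> max=19
step 12: append 29 -> window=[12, 29] -> max=29
Window #11 max = 29

Answer: 29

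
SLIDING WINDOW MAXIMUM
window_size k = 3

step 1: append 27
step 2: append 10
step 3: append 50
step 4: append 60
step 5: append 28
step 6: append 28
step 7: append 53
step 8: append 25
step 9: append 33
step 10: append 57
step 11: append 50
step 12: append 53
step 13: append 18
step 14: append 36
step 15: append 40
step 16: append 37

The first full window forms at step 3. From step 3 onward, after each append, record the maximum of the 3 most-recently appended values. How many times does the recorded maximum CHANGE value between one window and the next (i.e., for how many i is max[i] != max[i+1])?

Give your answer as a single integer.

Answer: 5

Derivation:
step 1: append 27 -> window=[27] (not full yet)
step 2: append 10 -> window=[27, 10] (not full yet)
step 3: append 50 -> window=[27, 10, 50] -> max=50
step 4: append 60 -> window=[10, 50, 60] -> max=60
step 5: append 28 -> window=[50, 60, 28] -> max=60
step 6: append 28 -> window=[60, 28, 28] -> max=60
step 7: append 53 -> window=[28, 28, 53] -> max=53
step 8: append 25 -> window=[28, 53, 25] -> max=53
step 9: append 33 -> window=[53, 25, 33] -> max=53
step 10: append 57 -> window=[25, 33, 57] -> max=57
step 11: append 50 -> window=[33, 57, 50] -> max=57
step 12: append 53 -> window=[57, 50, 53] -> max=57
step 13: append 18 -> window=[50, 53, 18] -> max=53
step 14: append 36 -> window=[53, 18, 36] -> max=53
step 15: append 40 -> window=[18, 36, 40] -> max=40
step 16: append 37 -> window=[36, 40, 37] -> max=40
Recorded maximums: 50 60 60 60 53 53 53 57 57 57 53 53 40 40
Changes between consecutive maximums: 5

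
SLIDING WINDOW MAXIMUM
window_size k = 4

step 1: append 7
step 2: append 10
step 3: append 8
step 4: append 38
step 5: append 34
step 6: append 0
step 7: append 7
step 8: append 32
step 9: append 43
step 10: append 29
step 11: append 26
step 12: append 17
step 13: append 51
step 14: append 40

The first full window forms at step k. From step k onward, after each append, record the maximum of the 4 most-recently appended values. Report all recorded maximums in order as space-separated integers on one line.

step 1: append 7 -> window=[7] (not full yet)
step 2: append 10 -> window=[7, 10] (not full yet)
step 3: append 8 -> window=[7, 10, 8] (not full yet)
step 4: append 38 -> window=[7, 10, 8, 38] -> max=38
step 5: append 34 -> window=[10, 8, 38, 34] -> max=38
step 6: append 0 -> window=[8, 38, 34, 0] -> max=38
step 7: append 7 -> window=[38, 34, 0, 7] -> max=38
step 8: append 32 -> window=[34, 0, 7, 32] -> max=34
step 9: append 43 -> window=[0, 7, 32, 43] -> max=43
step 10: append 29 -> window=[7, 32, 43, 29] -> max=43
step 11: append 26 -> window=[32, 43, 29, 26] -> max=43
step 12: append 17 -> window=[43, 29, 26, 17] -> max=43
step 13: append 51 -> window=[29, 26, 17, 51] -> max=51
step 14: append 40 -> window=[26, 17, 51, 40] -> max=51

Answer: 38 38 38 38 34 43 43 43 43 51 51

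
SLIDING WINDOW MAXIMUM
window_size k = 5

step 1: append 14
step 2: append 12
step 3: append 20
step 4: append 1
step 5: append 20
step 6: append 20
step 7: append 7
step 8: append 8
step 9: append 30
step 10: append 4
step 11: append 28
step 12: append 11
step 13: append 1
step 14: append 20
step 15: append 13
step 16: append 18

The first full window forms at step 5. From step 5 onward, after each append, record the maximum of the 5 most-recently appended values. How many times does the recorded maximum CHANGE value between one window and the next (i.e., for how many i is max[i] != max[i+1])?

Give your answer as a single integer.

step 1: append 14 -> window=[14] (not full yet)
step 2: append 12 -> window=[14, 12] (not full yet)
step 3: append 20 -> window=[14, 12, 20] (not full yet)
step 4: append 1 -> window=[14, 12, 20, 1] (not full yet)
step 5: append 20 -> window=[14, 12, 20, 1, 20] -> max=20
step 6: append 20 -> window=[12, 20, 1, 20, 20] -> max=20
step 7: append 7 -> window=[20, 1, 20, 20, 7] -> max=20
step 8: append 8 -> window=[1, 20, 20, 7, 8] -> max=20
step 9: append 30 -> window=[20, 20, 7, 8, 30] -> max=30
step 10: append 4 -> window=[20, 7, 8, 30, 4] -> max=30
step 11: append 28 -> window=[7, 8, 30, 4, 28] -> max=30
step 12: append 11 -> window=[8, 30, 4, 28, 11] -> max=30
step 13: append 1 -> window=[30, 4, 28, 11, 1] -> max=30
step 14: append 20 -> window=[4, 28, 11, 1, 20] -> max=28
step 15: append 13 -> window=[28, 11, 1, 20, 13] -> max=28
step 16: append 18 -> window=[11, 1, 20, 13, 18] -> max=20
Recorded maximums: 20 20 20 20 30 30 30 30 30 28 28 20
Changes between consecutive maximums: 3

Answer: 3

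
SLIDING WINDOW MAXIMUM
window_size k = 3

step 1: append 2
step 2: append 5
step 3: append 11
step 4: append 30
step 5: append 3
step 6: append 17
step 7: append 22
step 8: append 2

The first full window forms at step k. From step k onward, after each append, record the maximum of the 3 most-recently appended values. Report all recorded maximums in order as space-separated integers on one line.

Answer: 11 30 30 30 22 22

Derivation:
step 1: append 2 -> window=[2] (not full yet)
step 2: append 5 -> window=[2, 5] (not full yet)
step 3: append 11 -> window=[2, 5, 11] -> max=11
step 4: append 30 -> window=[5, 11, 30] -> max=30
step 5: append 3 -> window=[11, 30, 3] -> max=30
step 6: append 17 -> window=[30, 3, 17] -> max=30
step 7: append 22 -> window=[3, 17, 22] -> max=22
step 8: append 2 -> window=[17, 22, 2] -> max=22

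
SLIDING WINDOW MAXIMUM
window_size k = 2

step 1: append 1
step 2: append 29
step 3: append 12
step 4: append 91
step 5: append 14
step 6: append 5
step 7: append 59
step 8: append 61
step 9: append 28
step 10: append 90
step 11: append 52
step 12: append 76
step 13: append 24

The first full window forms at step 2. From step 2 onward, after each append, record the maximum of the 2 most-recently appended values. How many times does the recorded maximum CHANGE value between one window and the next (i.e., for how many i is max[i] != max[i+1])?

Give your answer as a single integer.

step 1: append 1 -> window=[1] (not full yet)
step 2: append 29 -> window=[1, 29] -> max=29
step 3: append 12 -> window=[29, 12] -> max=29
step 4: append 91 -> window=[12, 91] -> max=91
step 5: append 14 -> window=[91, 14] -> max=91
step 6: append 5 -> window=[14, 5] -> max=14
step 7: append 59 -> window=[5, 59] -> max=59
step 8: append 61 -> window=[59, 61] -> max=61
step 9: append 28 -> window=[61, 28] -> max=61
step 10: append 90 -> window=[28, 90] -> max=90
step 11: append 52 -> window=[90, 52] -> max=90
step 12: append 76 -> window=[52, 76] -> max=76
step 13: append 24 -> window=[76, 24] -> max=76
Recorded maximums: 29 29 91 91 14 59 61 61 90 90 76 76
Changes between consecutive maximums: 6

Answer: 6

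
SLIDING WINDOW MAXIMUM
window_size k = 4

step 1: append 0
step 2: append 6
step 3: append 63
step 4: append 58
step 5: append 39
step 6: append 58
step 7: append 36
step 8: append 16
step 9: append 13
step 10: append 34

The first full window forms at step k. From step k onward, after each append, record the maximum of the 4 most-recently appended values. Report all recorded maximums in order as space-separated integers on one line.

Answer: 63 63 63 58 58 58 36

Derivation:
step 1: append 0 -> window=[0] (not full yet)
step 2: append 6 -> window=[0, 6] (not full yet)
step 3: append 63 -> window=[0, 6, 63] (not full yet)
step 4: append 58 -> window=[0, 6, 63, 58] -> max=63
step 5: append 39 -> window=[6, 63, 58, 39] -> max=63
step 6: append 58 -> window=[63, 58, 39, 58] -> max=63
step 7: append 36 -> window=[58, 39, 58, 36] -> max=58
step 8: append 16 -> window=[39, 58, 36, 16] -> max=58
step 9: append 13 -> window=[58, 36, 16, 13] -> max=58
step 10: append 34 -> window=[36, 16, 13, 34] -> max=36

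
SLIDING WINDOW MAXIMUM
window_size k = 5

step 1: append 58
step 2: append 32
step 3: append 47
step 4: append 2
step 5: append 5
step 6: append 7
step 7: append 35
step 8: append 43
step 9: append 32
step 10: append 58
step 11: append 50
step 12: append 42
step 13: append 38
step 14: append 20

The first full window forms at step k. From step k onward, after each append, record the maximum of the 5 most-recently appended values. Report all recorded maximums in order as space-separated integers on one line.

step 1: append 58 -> window=[58] (not full yet)
step 2: append 32 -> window=[58, 32] (not full yet)
step 3: append 47 -> window=[58, 32, 47] (not full yet)
step 4: append 2 -> window=[58, 32, 47, 2] (not full yet)
step 5: append 5 -> window=[58, 32, 47, 2, 5] -> max=58
step 6: append 7 -> window=[32, 47, 2, 5, 7] -> max=47
step 7: append 35 -> window=[47, 2, 5, 7, 35] -> max=47
step 8: append 43 -> window=[2, 5, 7, 35, 43] -> max=43
step 9: append 32 -> window=[5, 7, 35, 43, 32] -> max=43
step 10: append 58 -> window=[7, 35, 43, 32, 58] -> max=58
step 11: append 50 -> window=[35, 43, 32, 58, 50] -> max=58
step 12: append 42 -> window=[43, 32, 58, 50, 42] -> max=58
step 13: append 38 -> window=[32, 58, 50, 42, 38] -> max=58
step 14: append 20 -> window=[58, 50, 42, 38, 20] -> max=58

Answer: 58 47 47 43 43 58 58 58 58 58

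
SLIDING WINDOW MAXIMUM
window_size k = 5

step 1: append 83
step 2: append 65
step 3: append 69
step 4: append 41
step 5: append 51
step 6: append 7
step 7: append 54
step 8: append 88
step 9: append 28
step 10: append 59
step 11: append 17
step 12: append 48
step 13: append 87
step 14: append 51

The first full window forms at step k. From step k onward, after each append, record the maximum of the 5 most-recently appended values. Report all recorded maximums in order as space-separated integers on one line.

Answer: 83 69 69 88 88 88 88 88 87 87

Derivation:
step 1: append 83 -> window=[83] (not full yet)
step 2: append 65 -> window=[83, 65] (not full yet)
step 3: append 69 -> window=[83, 65, 69] (not full yet)
step 4: append 41 -> window=[83, 65, 69, 41] (not full yet)
step 5: append 51 -> window=[83, 65, 69, 41, 51] -> max=83
step 6: append 7 -> window=[65, 69, 41, 51, 7] -> max=69
step 7: append 54 -> window=[69, 41, 51, 7, 54] -> max=69
step 8: append 88 -> window=[41, 51, 7, 54, 88] -> max=88
step 9: append 28 -> window=[51, 7, 54, 88, 28] -> max=88
step 10: append 59 -> window=[7, 54, 88, 28, 59] -> max=88
step 11: append 17 -> window=[54, 88, 28, 59, 17] -> max=88
step 12: append 48 -> window=[88, 28, 59, 17, 48] -> max=88
step 13: append 87 -> window=[28, 59, 17, 48, 87] -> max=87
step 14: append 51 -> window=[59, 17, 48, 87, 51] -> max=87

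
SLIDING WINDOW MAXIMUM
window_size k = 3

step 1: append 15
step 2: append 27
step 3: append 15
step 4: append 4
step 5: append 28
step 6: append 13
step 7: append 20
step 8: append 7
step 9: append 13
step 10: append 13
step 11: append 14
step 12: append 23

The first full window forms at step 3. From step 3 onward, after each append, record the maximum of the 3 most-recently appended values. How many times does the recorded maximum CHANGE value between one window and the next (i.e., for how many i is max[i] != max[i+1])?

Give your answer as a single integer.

step 1: append 15 -> window=[15] (not full yet)
step 2: append 27 -> window=[15, 27] (not full yet)
step 3: append 15 -> window=[15, 27, 15] -> max=27
step 4: append 4 -> window=[27, 15, 4] -> max=27
step 5: append 28 -> window=[15, 4, 28] -> max=28
step 6: append 13 -> window=[4, 28, 13] -> max=28
step 7: append 20 -> window=[28, 13, 20] -> max=28
step 8: append 7 -> window=[13, 20, 7] -> max=20
step 9: append 13 -> window=[20, 7, 13] -> max=20
step 10: append 13 -> window=[7, 13, 13] -> max=13
step 11: append 14 -> window=[13, 13, 14] -> max=14
step 12: append 23 -> window=[13, 14, 23] -> max=23
Recorded maximums: 27 27 28 28 28 20 20 13 14 23
Changes between consecutive maximums: 5

Answer: 5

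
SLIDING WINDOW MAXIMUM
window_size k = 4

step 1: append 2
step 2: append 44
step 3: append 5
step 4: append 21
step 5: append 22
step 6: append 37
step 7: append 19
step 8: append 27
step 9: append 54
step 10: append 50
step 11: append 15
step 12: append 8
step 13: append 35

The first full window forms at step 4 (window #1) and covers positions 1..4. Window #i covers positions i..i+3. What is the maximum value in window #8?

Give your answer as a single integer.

step 1: append 2 -> window=[2] (not full yet)
step 2: append 44 -> window=[2, 44] (not full yet)
step 3: append 5 -> window=[2, 44, 5] (not full yet)
step 4: append 21 -> window=[2, 44, 5, 21] -> max=44
step 5: append 22 -> window=[44, 5, 21, 22] -> max=44
step 6: append 37 -> window=[5, 21, 22, 37] -> max=37
step 7: append 19 -> window=[21, 22, 37, 19] -> max=37
step 8: append 27 -> window=[22, 37, 19, 27] -> max=37
step 9: append 54 -> window=[37, 19, 27, 54] -> max=54
step 10: append 50 -> window=[19, 27, 54, 50] -> max=54
step 11: append 15 -> window=[27, 54, 50, 15] -> max=54
Window #8 max = 54

Answer: 54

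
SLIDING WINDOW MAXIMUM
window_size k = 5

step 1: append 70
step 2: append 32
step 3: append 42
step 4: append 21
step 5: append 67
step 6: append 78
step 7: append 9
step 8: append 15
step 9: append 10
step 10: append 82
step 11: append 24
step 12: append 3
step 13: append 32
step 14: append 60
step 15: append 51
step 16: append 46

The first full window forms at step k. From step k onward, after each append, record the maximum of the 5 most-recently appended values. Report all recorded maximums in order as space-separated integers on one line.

Answer: 70 78 78 78 78 82 82 82 82 82 60 60

Derivation:
step 1: append 70 -> window=[70] (not full yet)
step 2: append 32 -> window=[70, 32] (not full yet)
step 3: append 42 -> window=[70, 32, 42] (not full yet)
step 4: append 21 -> window=[70, 32, 42, 21] (not full yet)
step 5: append 67 -> window=[70, 32, 42, 21, 67] -> max=70
step 6: append 78 -> window=[32, 42, 21, 67, 78] -> max=78
step 7: append 9 -> window=[42, 21, 67, 78, 9] -> max=78
step 8: append 15 -> window=[21, 67, 78, 9, 15] -> max=78
step 9: append 10 -> window=[67, 78, 9, 15, 10] -> max=78
step 10: append 82 -> window=[78, 9, 15, 10, 82] -> max=82
step 11: append 24 -> window=[9, 15, 10, 82, 24] -> max=82
step 12: append 3 -> window=[15, 10, 82, 24, 3] -> max=82
step 13: append 32 -> window=[10, 82, 24, 3, 32] -> max=82
step 14: append 60 -> window=[82, 24, 3, 32, 60] -> max=82
step 15: append 51 -> window=[24, 3, 32, 60, 51] -> max=60
step 16: append 46 -> window=[3, 32, 60, 51, 46] -> max=60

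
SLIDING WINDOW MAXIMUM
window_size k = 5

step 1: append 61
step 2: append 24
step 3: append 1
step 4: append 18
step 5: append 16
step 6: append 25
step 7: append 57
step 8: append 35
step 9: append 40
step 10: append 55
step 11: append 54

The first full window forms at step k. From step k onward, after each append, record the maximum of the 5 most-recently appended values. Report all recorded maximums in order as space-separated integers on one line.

step 1: append 61 -> window=[61] (not full yet)
step 2: append 24 -> window=[61, 24] (not full yet)
step 3: append 1 -> window=[61, 24, 1] (not full yet)
step 4: append 18 -> window=[61, 24, 1, 18] (not full yet)
step 5: append 16 -> window=[61, 24, 1, 18, 16] -> max=61
step 6: append 25 -> window=[24, 1, 18, 16, 25] -> max=25
step 7: append 57 -> window=[1, 18, 16, 25, 57] -> max=57
step 8: append 35 -> window=[18, 16, 25, 57, 35] -> max=57
step 9: append 40 -> window=[16, 25, 57, 35, 40] -> max=57
step 10: append 55 -> window=[25, 57, 35, 40, 55] -> max=57
step 11: append 54 -> window=[57, 35, 40, 55, 54] -> max=57

Answer: 61 25 57 57 57 57 57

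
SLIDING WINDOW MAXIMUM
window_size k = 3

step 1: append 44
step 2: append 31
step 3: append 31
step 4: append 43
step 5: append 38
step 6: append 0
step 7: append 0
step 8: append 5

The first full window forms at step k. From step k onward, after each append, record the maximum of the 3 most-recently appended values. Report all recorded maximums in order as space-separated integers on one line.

step 1: append 44 -> window=[44] (not full yet)
step 2: append 31 -> window=[44, 31] (not full yet)
step 3: append 31 -> window=[44, 31, 31] -> max=44
step 4: append 43 -> window=[31, 31, 43] -> max=43
step 5: append 38 -> window=[31, 43, 38] -> max=43
step 6: append 0 -> window=[43, 38, 0] -> max=43
step 7: append 0 -> window=[38, 0, 0] -> max=38
step 8: append 5 -> window=[0, 0, 5] -> max=5

Answer: 44 43 43 43 38 5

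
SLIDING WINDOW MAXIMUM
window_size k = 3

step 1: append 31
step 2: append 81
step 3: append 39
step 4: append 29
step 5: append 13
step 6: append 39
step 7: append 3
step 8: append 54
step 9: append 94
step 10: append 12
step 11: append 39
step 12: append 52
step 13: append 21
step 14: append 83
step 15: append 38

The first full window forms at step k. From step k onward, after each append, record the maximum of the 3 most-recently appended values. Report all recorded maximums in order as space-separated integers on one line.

step 1: append 31 -> window=[31] (not full yet)
step 2: append 81 -> window=[31, 81] (not full yet)
step 3: append 39 -> window=[31, 81, 39] -> max=81
step 4: append 29 -> window=[81, 39, 29] -> max=81
step 5: append 13 -> window=[39, 29, 13] -> max=39
step 6: append 39 -> window=[29, 13, 39] -> max=39
step 7: append 3 -> window=[13, 39, 3] -> max=39
step 8: append 54 -> window=[39, 3, 54] -> max=54
step 9: append 94 -> window=[3, 54, 94] -> max=94
step 10: append 12 -> window=[54, 94, 12] -> max=94
step 11: append 39 -> window=[94, 12, 39] -> max=94
step 12: append 52 -> window=[12, 39, 52] -> max=52
step 13: append 21 -> window=[39, 52, 21] -> max=52
step 14: append 83 -> window=[52, 21, 83] -> max=83
step 15: append 38 -> window=[21, 83, 38] -> max=83

Answer: 81 81 39 39 39 54 94 94 94 52 52 83 83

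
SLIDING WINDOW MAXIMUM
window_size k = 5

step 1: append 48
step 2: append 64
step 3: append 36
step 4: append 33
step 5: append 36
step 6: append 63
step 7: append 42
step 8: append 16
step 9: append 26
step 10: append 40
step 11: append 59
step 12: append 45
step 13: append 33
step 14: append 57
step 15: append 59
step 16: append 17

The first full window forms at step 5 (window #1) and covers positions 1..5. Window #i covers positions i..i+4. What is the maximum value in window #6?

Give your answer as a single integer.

step 1: append 48 -> window=[48] (not full yet)
step 2: append 64 -> window=[48, 64] (not full yet)
step 3: append 36 -> window=[48, 64, 36] (not full yet)
step 4: append 33 -> window=[48, 64, 36, 33] (not full yet)
step 5: append 36 -> window=[48, 64, 36, 33, 36] -> max=64
step 6: append 63 -> window=[64, 36, 33, 36, 63] -> max=64
step 7: append 42 -> window=[36, 33, 36, 63, 42] -> max=63
step 8: append 16 -> window=[33, 36, 63, 42, 16] -> max=63
step 9: append 26 -> window=[36, 63, 42, 16, 26] -> max=63
step 10: append 40 -> window=[63, 42, 16, 26, 40] -> max=63
Window #6 max = 63

Answer: 63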